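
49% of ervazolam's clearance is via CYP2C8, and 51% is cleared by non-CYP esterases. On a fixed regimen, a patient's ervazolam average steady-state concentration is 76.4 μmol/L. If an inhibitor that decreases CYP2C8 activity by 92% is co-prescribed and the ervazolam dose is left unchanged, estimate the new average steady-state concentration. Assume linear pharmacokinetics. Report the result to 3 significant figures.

CYP2C8: 0.49 × 0.08 = 0.0392
Other: 0.51 (unchanged)
Relative clearance = 0.0392 + 0.51 = 0.5492.
Average steady-state concentration ∝ 1/CL, so new value = 76.4 / 0.5492 = 139 μmol/L.

139 μmol/L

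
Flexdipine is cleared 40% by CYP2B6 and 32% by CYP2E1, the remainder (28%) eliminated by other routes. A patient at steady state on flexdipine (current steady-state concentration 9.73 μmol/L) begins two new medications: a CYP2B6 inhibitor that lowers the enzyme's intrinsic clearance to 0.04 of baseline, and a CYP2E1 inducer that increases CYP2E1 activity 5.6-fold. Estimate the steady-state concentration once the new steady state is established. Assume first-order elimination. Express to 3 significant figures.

The CYP2B6 pathway (40% of clearance) falls to 0.04× activity: 0.4 × 0.04 = 0.016.
The CYP2E1 pathway (32% of clearance) increases to 5.6× activity: 0.32 × 5.6 = 1.792.
The remaining 28% of clearance is unaffected.
CL_new/CL_old = 0.016 + 1.792 + 0.28 = 2.088.
New steady-state concentration = 9.73 / 2.088 = 4.66 μmol/L (concentration scales inversely with clearance).

4.66 μmol/L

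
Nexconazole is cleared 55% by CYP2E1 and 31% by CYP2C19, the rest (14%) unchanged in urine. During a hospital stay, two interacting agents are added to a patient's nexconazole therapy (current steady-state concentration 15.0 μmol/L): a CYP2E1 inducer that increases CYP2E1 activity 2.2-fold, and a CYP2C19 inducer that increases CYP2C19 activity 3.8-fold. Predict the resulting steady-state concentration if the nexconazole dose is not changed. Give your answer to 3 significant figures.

CYP2E1: 0.55 × 2.2 = 1.21
CYP2C19: 0.31 × 3.8 = 1.178
Other: 0.14 (unchanged)
New clearance relative to baseline: 1.21 + 1.178 + 0.14 = 2.528.
Dividing the baseline by the relative clearance: 15.0 / 2.528 = 5.93 μmol/L.

5.93 μmol/L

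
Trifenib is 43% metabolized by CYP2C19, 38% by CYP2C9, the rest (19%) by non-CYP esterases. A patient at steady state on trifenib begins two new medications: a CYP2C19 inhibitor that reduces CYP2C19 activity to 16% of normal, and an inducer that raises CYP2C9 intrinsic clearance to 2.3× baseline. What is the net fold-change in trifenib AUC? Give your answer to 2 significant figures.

0.88

CYP2C19: 0.43 × 0.16 = 0.0688
CYP2C9: 0.38 × 2.3 = 0.874
Other: 0.19 (unchanged)
CL_new/CL_old = 0.0688 + 0.874 + 0.19 = 1.1328.
Because AUC varies inversely with clearance, the combined effect is 1 / 1.1328 = 0.88.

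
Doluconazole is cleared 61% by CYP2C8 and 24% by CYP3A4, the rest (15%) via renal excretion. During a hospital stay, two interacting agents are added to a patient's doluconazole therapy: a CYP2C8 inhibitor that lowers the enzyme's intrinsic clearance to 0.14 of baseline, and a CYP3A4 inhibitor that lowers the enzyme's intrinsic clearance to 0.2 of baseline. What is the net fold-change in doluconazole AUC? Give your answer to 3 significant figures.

3.53

The CYP2C8 pathway (61% of clearance) drops to 0.14× activity: 0.61 × 0.14 = 0.0854.
The CYP3A4 pathway (24% of clearance) is reduced to 0.2× activity: 0.24 × 0.2 = 0.048.
Non-CYP routes (15%) are unchanged.
Relative clearance = 0.0854 + 0.048 + 0.15 = 0.2834.
Net AUC ratio = 1 / 0.2834 = 3.53.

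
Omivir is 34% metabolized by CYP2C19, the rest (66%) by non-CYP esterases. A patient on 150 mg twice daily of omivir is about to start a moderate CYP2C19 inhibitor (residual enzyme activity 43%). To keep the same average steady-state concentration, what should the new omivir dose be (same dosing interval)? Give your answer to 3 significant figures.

The CYP2C19 pathway (34% of clearance) is reduced to 0.43× activity: 0.34 × 0.43 = 0.1462.
The remaining 66% of clearance is unaffected.
Relative clearance = 0.1462 + 0.66 = 0.8062.
To maintain the same steady-state level, dose must scale with clearance: new dose = 150 × 0.8062 = 121 mg.

121 mg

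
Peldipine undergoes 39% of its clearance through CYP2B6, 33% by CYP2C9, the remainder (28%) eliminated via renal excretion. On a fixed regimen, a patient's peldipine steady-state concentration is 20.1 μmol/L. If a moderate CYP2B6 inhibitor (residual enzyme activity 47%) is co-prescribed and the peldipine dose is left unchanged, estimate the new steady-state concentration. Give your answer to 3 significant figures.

The CYP2B6 pathway (39% of clearance) drops to 0.47× activity: 0.39 × 0.47 = 0.1833.
CYP2C9 (33%) and the residual 28% are unaffected.
New clearance relative to baseline: 0.1833 + 0.33 + 0.28 = 0.7933.
With dosing unchanged, steady-state concentration scales as 1/CL: 20.1 / 0.7933 = 25.3 μmol/L.

25.3 μmol/L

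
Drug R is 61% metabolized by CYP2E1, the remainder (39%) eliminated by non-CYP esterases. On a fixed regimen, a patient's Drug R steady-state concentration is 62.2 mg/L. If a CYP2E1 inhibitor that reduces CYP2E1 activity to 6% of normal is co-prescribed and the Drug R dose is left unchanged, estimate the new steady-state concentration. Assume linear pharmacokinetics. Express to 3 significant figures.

The CYP2E1 pathway (61% of clearance) drops to 0.06× activity: 0.61 × 0.06 = 0.0366.
Non-CYP routes (39%) are unchanged.
Relative clearance = 0.0366 + 0.39 = 0.4266.
Steady-state concentration ∝ 1/CL, so new value = 62.2 / 0.4266 = 146 mg/L.

146 mg/L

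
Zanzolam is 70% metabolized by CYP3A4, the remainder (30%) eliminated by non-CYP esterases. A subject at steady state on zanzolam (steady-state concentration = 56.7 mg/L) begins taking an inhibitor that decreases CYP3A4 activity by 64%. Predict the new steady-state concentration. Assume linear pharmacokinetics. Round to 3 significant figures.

The CYP3A4 pathway (70% of clearance) is reduced to 0.36× activity: 0.7 × 0.36 = 0.252.
The remaining 30% of clearance is unaffected.
New clearance relative to baseline: 0.252 + 0.3 = 0.552.
With dosing unchanged, steady-state concentration scales as 1/CL: 56.7 / 0.552 = 103 mg/L.

103 mg/L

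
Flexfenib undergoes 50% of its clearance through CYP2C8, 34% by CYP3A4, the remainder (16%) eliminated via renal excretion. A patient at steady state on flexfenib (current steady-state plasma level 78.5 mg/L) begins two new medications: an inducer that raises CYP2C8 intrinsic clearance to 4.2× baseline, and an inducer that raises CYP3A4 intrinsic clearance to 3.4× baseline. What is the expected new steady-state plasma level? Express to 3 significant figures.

CYP2C8: 0.5 × 4.2 = 2.1
CYP3A4: 0.34 × 3.4 = 1.156
Other: 0.16 (unchanged)
CL_new/CL_old = 2.1 + 1.156 + 0.16 = 3.416.
New steady-state plasma level = 78.5 / 3.416 = 23.0 mg/L (concentration scales inversely with clearance).

23.0 mg/L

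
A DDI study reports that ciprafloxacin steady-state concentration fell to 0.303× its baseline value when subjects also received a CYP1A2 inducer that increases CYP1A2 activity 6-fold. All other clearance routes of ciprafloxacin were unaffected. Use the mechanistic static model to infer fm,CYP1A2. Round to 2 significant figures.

CL'/CL = 1 / 0.303 = 3.3
6·fm + (1 − fm) = 3.3
fm = (3.3 − 1) / (6 − 1) = 0.46

0.46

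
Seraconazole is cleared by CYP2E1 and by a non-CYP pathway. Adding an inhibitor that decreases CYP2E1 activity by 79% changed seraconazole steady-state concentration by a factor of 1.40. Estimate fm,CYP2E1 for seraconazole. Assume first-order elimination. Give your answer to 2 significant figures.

0.36

Let x = fm,CYP2E1. Because steady-state concentration ∝ 1/CL, relative clearance fell to 1/1.40 = 0.7143.
Setting x·0.21 + (1 − x) = 0.7143 and solving: x = (0.7143 − 1)/(0.21 − 1) = 0.36.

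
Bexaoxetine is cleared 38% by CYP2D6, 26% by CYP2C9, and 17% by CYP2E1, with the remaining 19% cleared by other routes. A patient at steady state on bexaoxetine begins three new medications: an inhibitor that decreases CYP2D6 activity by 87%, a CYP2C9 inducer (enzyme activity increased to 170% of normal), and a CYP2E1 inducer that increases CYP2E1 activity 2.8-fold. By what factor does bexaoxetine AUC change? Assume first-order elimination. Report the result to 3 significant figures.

0.864

The CYP2D6 pathway (38% of clearance) falls to 0.13× activity: 0.38 × 0.13 = 0.0494.
The CYP2C9 pathway (26% of clearance) is boosted to 1.7× activity: 0.26 × 1.7 = 0.442.
The CYP2E1 pathway (17% of clearance) increases to 2.8× activity: 0.17 × 2.8 = 0.476.
The remaining 19% of clearance is unaffected.
Relative clearance = 0.0494 + 0.442 + 0.476 + 0.19 = 1.1574.
AUC ∝ 1/CL: fold-change = 1 / 1.1574 = 0.864.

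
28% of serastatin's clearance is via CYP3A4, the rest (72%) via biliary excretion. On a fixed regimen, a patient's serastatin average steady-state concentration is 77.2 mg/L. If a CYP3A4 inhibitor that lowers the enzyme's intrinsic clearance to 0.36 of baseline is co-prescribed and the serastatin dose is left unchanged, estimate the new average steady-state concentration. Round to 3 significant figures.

94.1 mg/L

The CYP3A4 pathway (28% of clearance) is reduced to 0.36× activity: 0.28 × 0.36 = 0.1008.
The remaining 72% of clearance is unaffected.
CL_new/CL_old = 0.1008 + 0.72 = 0.8208.
New average steady-state concentration = baseline ÷ relative clearance = 77.2 / 0.8208 = 94.1 mg/L.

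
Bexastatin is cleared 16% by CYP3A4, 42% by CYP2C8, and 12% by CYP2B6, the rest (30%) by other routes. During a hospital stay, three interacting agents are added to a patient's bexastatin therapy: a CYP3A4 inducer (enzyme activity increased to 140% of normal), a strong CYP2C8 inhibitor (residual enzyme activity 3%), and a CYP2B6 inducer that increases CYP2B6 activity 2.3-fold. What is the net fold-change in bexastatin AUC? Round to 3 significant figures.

1.23

The CYP3A4 pathway (16% of clearance) rises to 1.4× activity: 0.16 × 1.4 = 0.224.
The CYP2C8 pathway (42% of clearance) falls to 0.03× activity: 0.42 × 0.03 = 0.0126.
The CYP2B6 pathway (12% of clearance) increases to 2.3× activity: 0.12 × 2.3 = 0.276.
Non-CYP routes (30%) are unchanged.
Relative clearance = 0.224 + 0.0126 + 0.276 + 0.3 = 0.8126.
Net AUC ratio = 1 / 0.8126 = 1.23.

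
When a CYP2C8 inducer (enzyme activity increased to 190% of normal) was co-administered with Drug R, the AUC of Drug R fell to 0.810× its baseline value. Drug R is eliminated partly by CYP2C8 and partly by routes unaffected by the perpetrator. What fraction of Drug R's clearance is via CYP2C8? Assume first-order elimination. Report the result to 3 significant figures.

CL'/CL = 1 / 0.810 = 1.235
1.9·fm + (1 − fm) = 1.235
fm = (1.235 − 1) / (1.9 − 1) = 0.261

0.261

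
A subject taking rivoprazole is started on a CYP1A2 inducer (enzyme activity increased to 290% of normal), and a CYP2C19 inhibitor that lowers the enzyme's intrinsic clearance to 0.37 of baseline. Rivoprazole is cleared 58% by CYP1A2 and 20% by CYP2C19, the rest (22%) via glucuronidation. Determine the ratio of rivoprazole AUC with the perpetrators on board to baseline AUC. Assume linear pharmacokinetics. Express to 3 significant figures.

The CYP1A2 pathway (58% of clearance) increases to 2.9× activity: 0.58 × 2.9 = 1.682.
The CYP2C19 pathway (20% of clearance) falls to 0.37× activity: 0.2 × 0.37 = 0.074.
Non-CYP routes (22%) are unchanged.
New clearance relative to baseline: 1.682 + 0.074 + 0.22 = 1.976.
Net AUC ratio = 1 / 1.976 = 0.506.

0.506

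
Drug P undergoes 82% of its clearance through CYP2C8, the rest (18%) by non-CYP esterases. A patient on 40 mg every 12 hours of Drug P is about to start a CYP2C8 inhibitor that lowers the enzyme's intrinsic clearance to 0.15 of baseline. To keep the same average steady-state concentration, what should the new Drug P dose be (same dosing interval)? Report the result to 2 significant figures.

12 mg

The CYP2C8 pathway (82% of clearance) is reduced to 0.15× activity: 0.82 × 0.15 = 0.123.
The remaining 18% of clearance is unaffected.
CL_new/CL_old = 0.123 + 0.18 = 0.303.
Css,avg = (dose rate)/CL, so holding Css fixed requires dose ∝ CL: 40 × 0.303 = 12 mg.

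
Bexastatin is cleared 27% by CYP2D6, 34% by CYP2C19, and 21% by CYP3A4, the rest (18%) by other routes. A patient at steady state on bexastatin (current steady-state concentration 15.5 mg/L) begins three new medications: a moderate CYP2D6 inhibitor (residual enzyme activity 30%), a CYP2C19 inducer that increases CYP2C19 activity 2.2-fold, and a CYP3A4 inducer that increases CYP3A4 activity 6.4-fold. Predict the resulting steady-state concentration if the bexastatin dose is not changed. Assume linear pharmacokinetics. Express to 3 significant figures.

6.59 mg/L

CYP2D6: 0.27 × 0.3 = 0.081
CYP2C19: 0.34 × 2.2 = 0.748
CYP3A4: 0.21 × 6.4 = 1.344
Other: 0.18 (unchanged)
Relative clearance = 0.081 + 0.748 + 1.344 + 0.18 = 2.353.
New steady-state concentration = 15.5 / 2.353 = 6.59 mg/L (concentration scales inversely with clearance).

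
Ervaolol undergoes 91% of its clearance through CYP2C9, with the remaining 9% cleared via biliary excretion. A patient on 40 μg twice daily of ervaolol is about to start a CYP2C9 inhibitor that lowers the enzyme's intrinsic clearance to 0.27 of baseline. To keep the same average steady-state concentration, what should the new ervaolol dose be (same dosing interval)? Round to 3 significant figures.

13.4 μg

The CYP2C9 pathway (91% of clearance) is reduced to 0.27× activity: 0.91 × 0.27 = 0.2457.
Non-CYP routes (9%) are unchanged.
Relative clearance = 0.2457 + 0.09 = 0.3357.
Exposure is unchanged when dose changes in proportion to clearance. New dose = 40 μg × 0.3357 = 13.4 μg.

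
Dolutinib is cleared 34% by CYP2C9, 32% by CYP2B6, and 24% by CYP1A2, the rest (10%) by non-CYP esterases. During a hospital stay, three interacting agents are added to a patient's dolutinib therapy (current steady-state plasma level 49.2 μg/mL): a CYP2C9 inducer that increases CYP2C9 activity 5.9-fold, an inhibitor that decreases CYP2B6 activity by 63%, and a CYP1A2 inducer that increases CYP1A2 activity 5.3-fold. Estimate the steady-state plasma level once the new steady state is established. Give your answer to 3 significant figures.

CYP2C9: 0.34 × 5.9 = 2.006
CYP2B6: 0.32 × 0.37 = 0.1184
CYP1A2: 0.24 × 5.3 = 1.272
Other: 0.1 (unchanged)
New clearance relative to baseline: 2.006 + 0.1184 + 1.272 + 0.1 = 3.4964.
Dividing the baseline by the relative clearance: 49.2 / 3.4964 = 14.1 μg/mL.

14.1 μg/mL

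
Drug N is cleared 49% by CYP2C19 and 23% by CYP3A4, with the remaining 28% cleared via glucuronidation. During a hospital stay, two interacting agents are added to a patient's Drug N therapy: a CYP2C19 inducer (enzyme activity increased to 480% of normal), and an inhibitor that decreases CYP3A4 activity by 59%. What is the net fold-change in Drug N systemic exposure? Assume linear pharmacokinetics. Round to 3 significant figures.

0.367

The CYP2C19 pathway (49% of clearance) increases to 4.8× activity: 0.49 × 4.8 = 2.352.
The CYP3A4 pathway (23% of clearance) falls to 0.41× activity: 0.23 × 0.41 = 0.0943.
The remaining 28% of clearance is unaffected.
CL_new/CL_old = 2.352 + 0.0943 + 0.28 = 2.7263.
Systemic exposure ∝ 1/CL: fold-change = 1 / 2.7263 = 0.367.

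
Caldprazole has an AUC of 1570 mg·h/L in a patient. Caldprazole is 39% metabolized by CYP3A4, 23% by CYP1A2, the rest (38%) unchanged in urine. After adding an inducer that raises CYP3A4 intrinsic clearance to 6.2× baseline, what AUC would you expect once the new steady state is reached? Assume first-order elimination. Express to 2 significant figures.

5.2 × 10² mg·h/L

The CYP3A4 pathway (39% of clearance) is boosted to 6.2× activity: 0.39 × 6.2 = 2.418.
CYP1A2 (23%) and the residual 38% are unaffected.
Relative clearance = 2.418 + 0.23 + 0.38 = 3.028.
AUC ∝ 1/CL, so new value = 1570 / 3.028 = 5.2 × 10² mg·h/L.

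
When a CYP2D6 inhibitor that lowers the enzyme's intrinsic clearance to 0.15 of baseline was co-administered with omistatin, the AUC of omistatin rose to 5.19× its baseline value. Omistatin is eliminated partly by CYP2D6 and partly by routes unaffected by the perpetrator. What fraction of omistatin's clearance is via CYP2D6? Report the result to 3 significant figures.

0.950

Let fm be the CYP2D6 fraction. New clearance relative to baseline = fm × 0.15 + (1 − fm).
AUC ratio = 1 / (new CL fraction), so new CL fraction = 1 / 5.19 = 0.1927.
fm × 0.15 + 1 − fm = 0.1927  ⇒  fm × (0.15 − 1) = −0.8073  ⇒  fm = 0.950.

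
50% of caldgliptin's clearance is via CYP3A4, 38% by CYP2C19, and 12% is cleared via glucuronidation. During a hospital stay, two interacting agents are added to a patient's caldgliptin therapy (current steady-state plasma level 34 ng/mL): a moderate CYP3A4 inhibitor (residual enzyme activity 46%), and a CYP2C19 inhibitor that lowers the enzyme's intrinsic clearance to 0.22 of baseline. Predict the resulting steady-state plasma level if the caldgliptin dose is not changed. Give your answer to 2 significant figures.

78 ng/mL

CYP3A4: 0.5 × 0.46 = 0.23
CYP2C19: 0.38 × 0.22 = 0.0836
Other: 0.12 (unchanged)
Relative clearance = 0.23 + 0.0836 + 0.12 = 0.4336.
New steady-state plasma level = 34 / 0.4336 = 78 ng/mL (concentration scales inversely with clearance).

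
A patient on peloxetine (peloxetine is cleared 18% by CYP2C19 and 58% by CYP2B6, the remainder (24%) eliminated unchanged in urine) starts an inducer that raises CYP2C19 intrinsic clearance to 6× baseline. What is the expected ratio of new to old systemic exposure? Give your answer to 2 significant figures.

0.53

CYP2C19: 0.18 × 6 = 1.08
CYP2B6: 0.58 (unchanged)
Other: 0.24 (unchanged)
Relative clearance = 1.08 + 0.58 + 0.24 = 1.9.
Systemic exposure is inversely proportional to clearance, so the fold-change is 1 / 1.9 = 0.53.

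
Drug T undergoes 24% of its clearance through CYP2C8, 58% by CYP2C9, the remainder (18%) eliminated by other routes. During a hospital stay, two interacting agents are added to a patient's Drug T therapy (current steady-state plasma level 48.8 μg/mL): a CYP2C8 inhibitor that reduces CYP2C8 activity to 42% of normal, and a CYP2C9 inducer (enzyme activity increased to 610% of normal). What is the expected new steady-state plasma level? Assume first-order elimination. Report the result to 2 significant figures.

13 μg/mL

CYP2C8: 0.24 × 0.42 = 0.1008
CYP2C9: 0.58 × 6.1 = 3.538
Other: 0.18 (unchanged)
New clearance relative to baseline: 0.1008 + 3.538 + 0.18 = 3.8188.
Steady-state plasma level ∝ 1/CL: new value = 48.8 / 3.8188 = 13 μg/mL.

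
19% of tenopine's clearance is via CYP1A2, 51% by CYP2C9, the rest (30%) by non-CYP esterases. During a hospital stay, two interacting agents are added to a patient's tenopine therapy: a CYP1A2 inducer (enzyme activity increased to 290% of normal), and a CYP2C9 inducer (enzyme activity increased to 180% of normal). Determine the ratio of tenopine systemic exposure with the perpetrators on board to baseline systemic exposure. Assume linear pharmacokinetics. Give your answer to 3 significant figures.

The CYP1A2 pathway (19% of clearance) is boosted to 2.9× activity: 0.19 × 2.9 = 0.551.
The CYP2C9 pathway (51% of clearance) is boosted to 1.8× activity: 0.51 × 1.8 = 0.918.
The remaining 30% of clearance is unaffected.
Relative clearance = 0.551 + 0.918 + 0.3 = 1.769.
Net systemic exposure ratio = 1 / 1.769 = 0.565.

0.565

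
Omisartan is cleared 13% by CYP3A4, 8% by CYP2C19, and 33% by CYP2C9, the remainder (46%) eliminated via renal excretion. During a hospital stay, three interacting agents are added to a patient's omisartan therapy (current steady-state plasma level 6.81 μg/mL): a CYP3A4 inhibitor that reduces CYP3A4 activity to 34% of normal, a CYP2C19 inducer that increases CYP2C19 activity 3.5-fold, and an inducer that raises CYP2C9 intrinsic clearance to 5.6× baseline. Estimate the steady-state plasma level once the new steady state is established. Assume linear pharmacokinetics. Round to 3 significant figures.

The CYP3A4 pathway (13% of clearance) is reduced to 0.34× activity: 0.13 × 0.34 = 0.0442.
The CYP2C19 pathway (8% of clearance) is boosted to 3.5× activity: 0.08 × 3.5 = 0.28.
The CYP2C9 pathway (33% of clearance) increases to 5.6× activity: 0.33 × 5.6 = 1.848.
The remaining 46% of clearance is unaffected.
New clearance relative to baseline: 0.0442 + 0.28 + 1.848 + 0.46 = 2.6322.
Steady-state plasma level ∝ 1/CL: new value = 6.81 / 2.6322 = 2.59 μg/mL.

2.59 μg/mL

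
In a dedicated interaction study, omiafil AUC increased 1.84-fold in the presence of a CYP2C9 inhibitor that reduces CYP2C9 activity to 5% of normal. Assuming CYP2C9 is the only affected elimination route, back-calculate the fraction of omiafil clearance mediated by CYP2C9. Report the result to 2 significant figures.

0.48

CL'/CL = 1 / 1.84 = 0.5435
0.05·fm + (1 − fm) = 0.5435
fm = (0.5435 − 1) / (0.05 − 1) = 0.48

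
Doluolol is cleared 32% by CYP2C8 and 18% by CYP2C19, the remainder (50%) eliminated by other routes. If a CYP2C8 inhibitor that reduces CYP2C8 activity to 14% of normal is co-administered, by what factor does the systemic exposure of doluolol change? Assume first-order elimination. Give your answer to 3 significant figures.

The CYP2C8 pathway (32% of clearance) falls to 0.14× activity: 0.32 × 0.14 = 0.0448.
CYP2C19 (18%) and the residual 50% are unaffected.
CL_new/CL_old = 0.0448 + 0.18 + 0.5 = 0.7248.
Systemic exposure is inversely proportional to clearance, so the fold-change is 1 / 0.7248 = 1.38.

1.38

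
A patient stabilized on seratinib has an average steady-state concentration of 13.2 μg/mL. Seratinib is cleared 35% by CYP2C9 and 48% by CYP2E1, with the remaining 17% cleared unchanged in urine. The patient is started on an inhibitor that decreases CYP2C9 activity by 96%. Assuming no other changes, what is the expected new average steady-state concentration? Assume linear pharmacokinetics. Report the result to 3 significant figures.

The CYP2C9 pathway (35% of clearance) falls to 0.04× activity: 0.35 × 0.04 = 0.014.
CYP2E1 (48%) and the residual 17% are unaffected.
New clearance relative to baseline: 0.014 + 0.48 + 0.17 = 0.664.
With dosing unchanged, average steady-state concentration scales as 1/CL: 13.2 / 0.664 = 19.9 μg/mL.

19.9 μg/mL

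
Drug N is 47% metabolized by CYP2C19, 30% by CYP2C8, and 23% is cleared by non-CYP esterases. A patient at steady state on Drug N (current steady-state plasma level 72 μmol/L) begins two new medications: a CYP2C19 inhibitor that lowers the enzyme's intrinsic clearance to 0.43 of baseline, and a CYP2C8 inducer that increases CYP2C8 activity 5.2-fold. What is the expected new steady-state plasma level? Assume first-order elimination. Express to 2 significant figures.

36 μmol/L

CYP2C19: 0.47 × 0.43 = 0.2021
CYP2C8: 0.3 × 5.2 = 1.56
Other: 0.23 (unchanged)
Relative clearance = 0.2021 + 1.56 + 0.23 = 1.9921.
Dividing the baseline by the relative clearance: 72 / 1.9921 = 36 μmol/L.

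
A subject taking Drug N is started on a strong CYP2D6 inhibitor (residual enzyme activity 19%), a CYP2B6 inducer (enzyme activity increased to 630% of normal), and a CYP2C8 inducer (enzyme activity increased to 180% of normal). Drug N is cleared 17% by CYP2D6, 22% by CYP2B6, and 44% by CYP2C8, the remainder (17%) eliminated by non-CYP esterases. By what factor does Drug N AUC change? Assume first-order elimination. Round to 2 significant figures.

The CYP2D6 pathway (17% of clearance) drops to 0.19× activity: 0.17 × 0.19 = 0.0323.
The CYP2B6 pathway (22% of clearance) is boosted to 6.3× activity: 0.22 × 6.3 = 1.386.
The CYP2C8 pathway (44% of clearance) rises to 1.8× activity: 0.44 × 1.8 = 0.792.
The remaining 17% of clearance is unaffected.
CL_new/CL_old = 0.0323 + 1.386 + 0.792 + 0.17 = 2.3803.
Net AUC ratio = 1 / 2.3803 = 0.42.

0.42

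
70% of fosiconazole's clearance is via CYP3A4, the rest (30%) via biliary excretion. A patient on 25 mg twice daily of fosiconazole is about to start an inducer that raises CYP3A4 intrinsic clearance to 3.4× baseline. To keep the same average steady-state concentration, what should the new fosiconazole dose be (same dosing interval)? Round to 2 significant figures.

The CYP3A4 pathway (70% of clearance) rises to 3.4× activity: 0.7 × 3.4 = 2.38.
The remaining 30% of clearance is unaffected.
CL_new/CL_old = 2.38 + 0.3 = 2.68.
Exposure is unchanged when dose changes in proportion to clearance. New dose = 25 mg × 2.68 = 67 mg.

67 mg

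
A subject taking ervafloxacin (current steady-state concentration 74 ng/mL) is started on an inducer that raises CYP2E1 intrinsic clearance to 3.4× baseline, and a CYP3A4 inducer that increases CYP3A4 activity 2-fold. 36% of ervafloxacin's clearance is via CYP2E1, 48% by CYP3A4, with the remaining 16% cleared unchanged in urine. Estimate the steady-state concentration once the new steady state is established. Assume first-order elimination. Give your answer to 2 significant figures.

32 ng/mL

CYP2E1: 0.36 × 3.4 = 1.224
CYP3A4: 0.48 × 2 = 0.96
Other: 0.16 (unchanged)
New clearance relative to baseline: 1.224 + 0.96 + 0.16 = 2.344.
New steady-state concentration = 74 / 2.344 = 32 ng/mL (concentration scales inversely with clearance).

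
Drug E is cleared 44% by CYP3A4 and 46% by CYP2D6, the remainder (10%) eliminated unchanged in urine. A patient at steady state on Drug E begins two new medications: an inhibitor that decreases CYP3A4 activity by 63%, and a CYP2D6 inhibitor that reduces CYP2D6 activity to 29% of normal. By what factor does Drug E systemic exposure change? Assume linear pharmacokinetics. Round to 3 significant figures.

2.52

The CYP3A4 pathway (44% of clearance) falls to 0.37× activity: 0.44 × 0.37 = 0.1628.
The CYP2D6 pathway (46% of clearance) falls to 0.29× activity: 0.46 × 0.29 = 0.1334.
The remaining 10% of clearance is unaffected.
CL_new/CL_old = 0.1628 + 0.1334 + 0.1 = 0.3962.
Systemic exposure ∝ 1/CL: fold-change = 1 / 0.3962 = 2.52.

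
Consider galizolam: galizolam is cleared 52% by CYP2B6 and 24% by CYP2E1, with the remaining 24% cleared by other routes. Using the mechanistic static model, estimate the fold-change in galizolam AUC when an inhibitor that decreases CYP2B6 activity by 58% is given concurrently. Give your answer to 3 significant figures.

1.43

The CYP2B6 pathway (52% of clearance) drops to 0.42× activity: 0.52 × 0.42 = 0.2184.
CYP2E1 (24%) and the residual 24% are unaffected.
Relative clearance = 0.2184 + 0.24 + 0.24 = 0.6984.
AUC is inversely proportional to clearance, so the fold-change is 1 / 0.6984 = 1.43.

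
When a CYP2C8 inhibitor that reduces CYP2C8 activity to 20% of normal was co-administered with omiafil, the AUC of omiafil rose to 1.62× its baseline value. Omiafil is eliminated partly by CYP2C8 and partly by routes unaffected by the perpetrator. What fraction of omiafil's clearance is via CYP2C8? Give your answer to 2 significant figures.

0.48

Let fm be the CYP2C8 fraction. New clearance relative to baseline = fm × 0.2 + (1 − fm).
AUC ratio = 1 / (new CL fraction), so new CL fraction = 1 / 1.62 = 0.6173.
fm × 0.2 + 1 − fm = 0.6173  ⇒  fm × (0.2 − 1) = −0.3827  ⇒  fm = 0.48.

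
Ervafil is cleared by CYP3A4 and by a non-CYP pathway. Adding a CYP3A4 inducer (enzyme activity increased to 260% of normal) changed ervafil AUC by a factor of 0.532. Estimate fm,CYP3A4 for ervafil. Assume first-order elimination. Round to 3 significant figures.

0.550

CL'/CL = 1 / 0.532 = 1.88
2.6·fm + (1 − fm) = 1.88
fm = (1.88 − 1) / (2.6 − 1) = 0.550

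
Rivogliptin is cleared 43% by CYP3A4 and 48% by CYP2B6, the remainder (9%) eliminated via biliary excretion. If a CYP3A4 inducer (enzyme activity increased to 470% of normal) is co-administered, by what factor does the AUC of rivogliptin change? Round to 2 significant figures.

The CYP3A4 pathway (43% of clearance) increases to 4.7× activity: 0.43 × 4.7 = 2.021.
CYP2B6 (48%) and the residual 9% are unaffected.
Relative clearance = 2.021 + 0.48 + 0.09 = 2.591.
AUC ratio = CL_old/CL_new = 1 / 2.591 = 0.39.

0.39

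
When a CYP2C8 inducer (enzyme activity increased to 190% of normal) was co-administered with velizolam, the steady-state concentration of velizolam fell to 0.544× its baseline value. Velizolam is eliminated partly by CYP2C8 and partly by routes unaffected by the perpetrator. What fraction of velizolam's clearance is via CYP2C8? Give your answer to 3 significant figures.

0.931

Let fm be the CYP2C8 fraction. New clearance relative to baseline = fm × 1.9 + (1 − fm).
Steady-state concentration ratio = 1 / (new CL fraction), so new CL fraction = 1 / 0.544 = 1.838.
fm × 1.9 + 1 − fm = 1.838  ⇒  fm × (1.9 − 1) = 0.8382  ⇒  fm = 0.931.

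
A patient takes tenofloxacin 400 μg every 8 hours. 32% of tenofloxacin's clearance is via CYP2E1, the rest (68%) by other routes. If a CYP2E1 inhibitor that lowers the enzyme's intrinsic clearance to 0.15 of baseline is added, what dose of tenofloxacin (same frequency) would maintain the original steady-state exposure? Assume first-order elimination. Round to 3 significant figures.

291 μg

The CYP2E1 pathway (32% of clearance) falls to 0.15× activity: 0.32 × 0.15 = 0.048.
Non-CYP routes (68%) are unchanged.
CL_new/CL_old = 0.048 + 0.68 = 0.728.
Exposure is unchanged when dose changes in proportion to clearance. New dose = 400 μg × 0.728 = 291 μg.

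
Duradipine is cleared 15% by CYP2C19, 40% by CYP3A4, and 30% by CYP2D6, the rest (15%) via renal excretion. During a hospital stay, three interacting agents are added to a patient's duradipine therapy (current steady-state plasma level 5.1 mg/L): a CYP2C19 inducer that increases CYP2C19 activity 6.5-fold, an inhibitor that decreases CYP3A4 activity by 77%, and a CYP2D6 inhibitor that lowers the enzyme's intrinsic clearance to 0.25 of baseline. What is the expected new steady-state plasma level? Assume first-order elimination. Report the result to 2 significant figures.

3.9 mg/L

The CYP2C19 pathway (15% of clearance) rises to 6.5× activity: 0.15 × 6.5 = 0.975.
The CYP3A4 pathway (40% of clearance) falls to 0.23× activity: 0.4 × 0.23 = 0.092.
The CYP2D6 pathway (30% of clearance) falls to 0.25× activity: 0.3 × 0.25 = 0.075.
Non-CYP routes (15%) are unchanged.
CL_new/CL_old = 0.975 + 0.092 + 0.075 + 0.15 = 1.292.
Steady-state plasma level ∝ 1/CL: new value = 5.1 / 1.292 = 3.9 mg/L.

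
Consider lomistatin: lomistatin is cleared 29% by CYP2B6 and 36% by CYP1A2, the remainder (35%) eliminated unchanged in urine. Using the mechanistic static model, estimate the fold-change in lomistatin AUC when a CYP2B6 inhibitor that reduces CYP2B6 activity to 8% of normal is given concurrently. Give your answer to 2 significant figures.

1.4

The CYP2B6 pathway (29% of clearance) falls to 0.08× activity: 0.29 × 0.08 = 0.0232.
CYP1A2 (36%) and the residual 35% are unaffected.
CL_new/CL_old = 0.0232 + 0.36 + 0.35 = 0.7332.
AUC is inversely proportional to clearance, so the fold-change is 1 / 0.7332 = 1.4.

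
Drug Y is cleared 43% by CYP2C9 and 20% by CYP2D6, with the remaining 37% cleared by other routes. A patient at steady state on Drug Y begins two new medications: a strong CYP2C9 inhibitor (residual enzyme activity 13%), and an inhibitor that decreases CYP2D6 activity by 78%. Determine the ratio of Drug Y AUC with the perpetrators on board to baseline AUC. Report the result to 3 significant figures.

2.13

The CYP2C9 pathway (43% of clearance) is reduced to 0.13× activity: 0.43 × 0.13 = 0.0559.
The CYP2D6 pathway (20% of clearance) is reduced to 0.22× activity: 0.2 × 0.22 = 0.044.
Non-CYP routes (37%) are unchanged.
Relative clearance = 0.0559 + 0.044 + 0.37 = 0.4699.
Because AUC varies inversely with clearance, the combined effect is 1 / 0.4699 = 2.13.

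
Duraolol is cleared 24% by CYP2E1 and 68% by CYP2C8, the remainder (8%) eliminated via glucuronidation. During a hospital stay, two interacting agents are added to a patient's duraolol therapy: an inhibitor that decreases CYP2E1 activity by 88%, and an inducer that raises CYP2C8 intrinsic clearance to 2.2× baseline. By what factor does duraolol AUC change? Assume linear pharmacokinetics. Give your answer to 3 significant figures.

0.623

The CYP2E1 pathway (24% of clearance) falls to 0.12× activity: 0.24 × 0.12 = 0.0288.
The CYP2C8 pathway (68% of clearance) is boosted to 2.2× activity: 0.68 × 2.2 = 1.496.
Non-CYP routes (8%) are unchanged.
Relative clearance = 0.0288 + 1.496 + 0.08 = 1.6048.
Because AUC varies inversely with clearance, the combined effect is 1 / 1.6048 = 0.623.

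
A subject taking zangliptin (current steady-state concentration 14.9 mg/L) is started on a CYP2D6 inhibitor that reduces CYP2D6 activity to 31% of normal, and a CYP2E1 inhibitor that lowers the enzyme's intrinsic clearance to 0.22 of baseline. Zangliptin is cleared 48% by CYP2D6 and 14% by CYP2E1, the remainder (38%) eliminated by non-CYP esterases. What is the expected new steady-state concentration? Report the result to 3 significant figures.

The CYP2D6 pathway (48% of clearance) is reduced to 0.31× activity: 0.48 × 0.31 = 0.1488.
The CYP2E1 pathway (14% of clearance) is reduced to 0.22× activity: 0.14 × 0.22 = 0.0308.
Non-CYP routes (38%) are unchanged.
CL_new/CL_old = 0.1488 + 0.0308 + 0.38 = 0.5596.
New steady-state concentration = 14.9 / 0.5596 = 26.6 mg/L (concentration scales inversely with clearance).

26.6 mg/L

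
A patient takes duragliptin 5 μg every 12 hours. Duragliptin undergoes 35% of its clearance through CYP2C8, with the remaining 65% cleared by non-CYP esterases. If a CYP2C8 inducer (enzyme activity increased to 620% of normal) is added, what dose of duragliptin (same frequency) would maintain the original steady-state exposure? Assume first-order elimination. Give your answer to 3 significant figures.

14.1 μg

The CYP2C8 pathway (35% of clearance) increases to 6.2× activity: 0.35 × 6.2 = 2.17.
Non-CYP routes (65%) are unchanged.
New clearance relative to baseline: 2.17 + 0.65 = 2.82.
Exposure is unchanged when dose changes in proportion to clearance. New dose = 5 μg × 2.82 = 14.1 μg.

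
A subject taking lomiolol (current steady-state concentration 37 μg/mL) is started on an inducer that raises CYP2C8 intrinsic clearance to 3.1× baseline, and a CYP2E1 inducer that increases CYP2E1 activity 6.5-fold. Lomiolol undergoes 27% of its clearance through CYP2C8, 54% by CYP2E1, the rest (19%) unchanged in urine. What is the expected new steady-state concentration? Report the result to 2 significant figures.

The CYP2C8 pathway (27% of clearance) rises to 3.1× activity: 0.27 × 3.1 = 0.837.
The CYP2E1 pathway (54% of clearance) is boosted to 6.5× activity: 0.54 × 6.5 = 3.51.
Non-CYP routes (19%) are unchanged.
New clearance relative to baseline: 0.837 + 3.51 + 0.19 = 4.537.
New steady-state concentration = 37 / 4.537 = 8.2 μg/mL (concentration scales inversely with clearance).

8.2 μg/mL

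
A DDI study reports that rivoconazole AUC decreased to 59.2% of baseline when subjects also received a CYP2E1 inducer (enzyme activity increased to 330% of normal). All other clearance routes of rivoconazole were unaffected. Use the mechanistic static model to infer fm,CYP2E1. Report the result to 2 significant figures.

0.30

Call the CYP2E1 fraction fm. After the interaction, CL_new/CL_old = fm × 3.3 + (1 − fm).
AUC ratio = 1 / (new CL fraction), so new CL fraction = 1 / 0.592 = 1.689.
fm × 3.3 + 1 − fm = 1.689  ⇒  fm × (3.3 − 1) = 0.6892  ⇒  fm = 0.30.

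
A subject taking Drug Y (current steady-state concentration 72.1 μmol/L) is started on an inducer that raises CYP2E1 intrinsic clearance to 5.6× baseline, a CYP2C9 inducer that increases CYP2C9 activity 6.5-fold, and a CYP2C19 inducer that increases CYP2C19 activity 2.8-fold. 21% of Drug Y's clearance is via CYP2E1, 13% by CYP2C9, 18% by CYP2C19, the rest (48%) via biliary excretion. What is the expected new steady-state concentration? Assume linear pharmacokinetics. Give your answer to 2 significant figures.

24 μmol/L

CYP2E1: 0.21 × 5.6 = 1.176
CYP2C9: 0.13 × 6.5 = 0.845
CYP2C19: 0.18 × 2.8 = 0.504
Other: 0.48 (unchanged)
CL_new/CL_old = 1.176 + 0.845 + 0.504 + 0.48 = 3.005.
New steady-state concentration = 72.1 / 3.005 = 24 μmol/L (concentration scales inversely with clearance).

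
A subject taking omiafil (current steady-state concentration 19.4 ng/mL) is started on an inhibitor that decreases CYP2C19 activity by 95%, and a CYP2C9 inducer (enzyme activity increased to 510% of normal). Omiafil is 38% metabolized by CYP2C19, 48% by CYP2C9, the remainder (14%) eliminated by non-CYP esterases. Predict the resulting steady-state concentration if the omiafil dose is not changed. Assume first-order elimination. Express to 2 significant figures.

The CYP2C19 pathway (38% of clearance) is reduced to 0.05× activity: 0.38 × 0.05 = 0.019.
The CYP2C9 pathway (48% of clearance) rises to 5.1× activity: 0.48 × 5.1 = 2.448.
Non-CYP routes (14%) are unchanged.
CL_new/CL_old = 0.019 + 2.448 + 0.14 = 2.607.
Steady-state concentration ∝ 1/CL: new value = 19.4 / 2.607 = 7.4 ng/mL.

7.4 ng/mL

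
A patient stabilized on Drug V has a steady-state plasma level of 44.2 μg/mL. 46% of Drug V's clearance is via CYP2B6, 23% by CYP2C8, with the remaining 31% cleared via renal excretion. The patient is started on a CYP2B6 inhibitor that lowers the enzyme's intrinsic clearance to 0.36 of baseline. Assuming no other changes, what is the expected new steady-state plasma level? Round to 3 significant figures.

The CYP2B6 pathway (46% of clearance) falls to 0.36× activity: 0.46 × 0.36 = 0.1656.
CYP2C8 (23%) and the residual 31% are unaffected.
CL_new/CL_old = 0.1656 + 0.23 + 0.31 = 0.7056.
New steady-state plasma level = baseline ÷ relative clearance = 44.2 / 0.7056 = 62.6 μg/mL.

62.6 μg/mL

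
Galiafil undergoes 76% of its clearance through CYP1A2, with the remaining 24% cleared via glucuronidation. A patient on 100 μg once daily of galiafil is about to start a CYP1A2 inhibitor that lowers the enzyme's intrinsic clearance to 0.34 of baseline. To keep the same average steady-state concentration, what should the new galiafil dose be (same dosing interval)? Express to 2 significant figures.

50 μg

The CYP1A2 pathway (76% of clearance) drops to 0.34× activity: 0.76 × 0.34 = 0.2584.
The remaining 24% of clearance is unaffected.
New clearance relative to baseline: 0.2584 + 0.24 = 0.4984.
To maintain the same steady-state level, dose must scale with clearance: new dose = 100 × 0.4984 = 50 μg.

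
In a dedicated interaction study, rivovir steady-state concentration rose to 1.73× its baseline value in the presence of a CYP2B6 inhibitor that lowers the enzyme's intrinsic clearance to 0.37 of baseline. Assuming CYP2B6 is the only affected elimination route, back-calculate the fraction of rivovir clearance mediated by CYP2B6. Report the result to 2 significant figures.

0.67

Let x = fm,CYP2B6. Because steady-state concentration ∝ 1/CL, relative clearance fell to 1/1.73 = 0.578.
Only the CYP2B6 route changed, so 0.578 = x·0.37 + (1 − x), giving x = 0.67.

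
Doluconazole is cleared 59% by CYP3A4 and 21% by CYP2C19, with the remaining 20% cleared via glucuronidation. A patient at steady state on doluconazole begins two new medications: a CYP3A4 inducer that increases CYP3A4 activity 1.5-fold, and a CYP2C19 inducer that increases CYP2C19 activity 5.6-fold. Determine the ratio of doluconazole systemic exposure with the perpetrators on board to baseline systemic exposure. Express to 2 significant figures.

0.44

CYP3A4: 0.59 × 1.5 = 0.885
CYP2C19: 0.21 × 5.6 = 1.176
Other: 0.2 (unchanged)
Relative clearance = 0.885 + 1.176 + 0.2 = 2.261.
Net systemic exposure ratio = 1 / 2.261 = 0.44.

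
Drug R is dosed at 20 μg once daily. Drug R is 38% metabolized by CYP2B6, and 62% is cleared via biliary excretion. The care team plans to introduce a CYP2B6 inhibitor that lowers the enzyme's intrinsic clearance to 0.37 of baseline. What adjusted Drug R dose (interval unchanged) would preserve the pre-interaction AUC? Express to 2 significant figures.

CYP2B6: 0.38 × 0.37 = 0.1406
Other: 0.62 (unchanged)
Relative clearance = 0.1406 + 0.62 = 0.7606.
Exposure is unchanged when dose changes in proportion to clearance. New dose = 20 μg × 0.7606 = 15 μg.

15 μg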